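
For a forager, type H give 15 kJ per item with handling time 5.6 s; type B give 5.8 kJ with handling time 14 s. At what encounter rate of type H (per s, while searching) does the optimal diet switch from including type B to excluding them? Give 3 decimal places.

The zero-one rule: include type B iff E₂/h₂ > λE₁/(1+λh₁). Equality gives the switch point.
λE₁h₂ = E₂ + λE₂h₁ ⇒ λ = E₂/(E₁h₂ − E₂h₁) = 5.8/(210 − 32.48) = 0.03267 per s.

0.033 per s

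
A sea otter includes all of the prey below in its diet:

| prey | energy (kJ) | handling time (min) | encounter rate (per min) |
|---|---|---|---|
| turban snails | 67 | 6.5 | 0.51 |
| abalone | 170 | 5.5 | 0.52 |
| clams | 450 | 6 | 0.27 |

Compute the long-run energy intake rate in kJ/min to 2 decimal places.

27.75 kJ/min

R = (0.51×67 + 0.52×170 + 0.27×450) / (1 + 0.51×6.5 + 0.52×5.5 + 0.27×6) = 244.1/8.795 = 27.75 kJ/min.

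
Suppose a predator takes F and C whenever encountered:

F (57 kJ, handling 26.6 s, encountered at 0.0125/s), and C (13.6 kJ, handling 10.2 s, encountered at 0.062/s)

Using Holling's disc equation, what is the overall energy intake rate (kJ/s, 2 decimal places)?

0.79 kJ/s

Energy encountered per unit search time: 0.0125×57 + 0.062×13.6 = 1.556 kJ/s.
Handling time per unit search time: 0.0125×26.6 + 0.062×10.2 = 0.9649.
Rate = 1.556/(1 + 0.9649) = 0.7917 kJ/s.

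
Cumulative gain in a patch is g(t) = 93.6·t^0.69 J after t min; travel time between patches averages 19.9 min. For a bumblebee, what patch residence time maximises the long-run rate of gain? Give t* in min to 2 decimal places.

Maximise g(t)/(T+t): set derivative to zero → g'(t)(T+t) = g(t).
g'(t) = 0.69·93.6·t^-0.31. Setting 0.69·93.6·t^-0.31 = 93.6·t^0.69/(19.9+t) gives 0.69(19.9+t) = t, so 0.31·t = 0.69×19.9.
t* = 0.69×19.9/0.31 = 44.29 min.

44.29 min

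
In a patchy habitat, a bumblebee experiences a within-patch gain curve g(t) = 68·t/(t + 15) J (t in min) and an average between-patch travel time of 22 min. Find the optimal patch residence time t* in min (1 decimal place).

18.2 min

By the marginal value theorem, leave when the instantaneous gain rate g'(t) equals the habitat-wide average g(t)/(T + t).
g'(t) = 68·15/(t + 15)². Setting 68·15/(t+15)² = 68t/[(t+15)(22+t)] gives 15(22+t) = t(t+15), so t² = 15×22 = 330.
t* = √330 = 18.17 min.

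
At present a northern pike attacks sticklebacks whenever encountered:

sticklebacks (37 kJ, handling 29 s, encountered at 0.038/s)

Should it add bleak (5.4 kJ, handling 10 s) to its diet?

No

Current rate: (0.038×37)/(1 + 0.038×29) = 0.6689 kJ/s.
bleak: E/h = 5.4/10 = 0.54 kJ/s.
Since 0.54 < R, time spent handling bleak is better spent searching.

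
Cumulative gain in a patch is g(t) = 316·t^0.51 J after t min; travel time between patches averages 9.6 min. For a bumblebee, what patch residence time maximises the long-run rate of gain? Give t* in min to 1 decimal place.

10.0 min

Optimal t* satisfies g'(t*) = g(t*)/(T + t*).
g'(t) = 0.51·316·t^-0.49. Setting 0.51·316·t^-0.49 = 316·t^0.51/(9.6+t) gives 0.51(9.6+t) = t, so 0.49·t = 0.51×9.6.
t* = 0.51×9.6/0.49 = 9.992 min.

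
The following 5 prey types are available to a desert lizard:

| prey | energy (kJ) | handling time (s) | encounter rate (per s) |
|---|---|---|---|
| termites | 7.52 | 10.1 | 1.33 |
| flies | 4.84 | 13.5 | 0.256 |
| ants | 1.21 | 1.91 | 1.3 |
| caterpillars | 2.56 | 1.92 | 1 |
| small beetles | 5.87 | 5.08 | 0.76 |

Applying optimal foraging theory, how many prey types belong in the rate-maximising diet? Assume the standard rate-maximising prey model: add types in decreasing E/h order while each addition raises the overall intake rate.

Profitabilities (E/h, kJ/s): caterpillars 1.33, small beetles 1.16, termites 0.745, ants 0.634, flies 0.359. Add prey in this order while the next type's profitability exceeds the intake rate on those already taken.
Rate on top 1: 0.8767. small beetles: 1.16 > 0.8767 → include.
Rate on top 2: 1.035. termites: 0.745 < 1.035 → exclude; stop.
Optimal diet: caterpillars, small beetles — 2 of 5 types.

2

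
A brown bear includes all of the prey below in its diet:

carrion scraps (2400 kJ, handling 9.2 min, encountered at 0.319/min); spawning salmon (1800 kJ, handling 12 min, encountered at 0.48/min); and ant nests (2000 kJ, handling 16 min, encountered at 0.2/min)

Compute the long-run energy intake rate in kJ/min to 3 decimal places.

157.397 kJ/min

R = (0.319×2400 + 0.48×1800 + 0.2×2000) / (1 + 0.319×9.2 + 0.48×12 + 0.2×16) = 2030/12.89 = 157.4 kJ/min.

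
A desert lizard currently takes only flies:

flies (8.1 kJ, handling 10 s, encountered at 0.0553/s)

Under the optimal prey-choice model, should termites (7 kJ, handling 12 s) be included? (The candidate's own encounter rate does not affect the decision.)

Yes

Current rate: (0.0553×8.1)/(1 + 0.0553×10) = 0.2884 kJ/s.
termites: E/h = 7/12 = 0.5833 kJ/s.
0.5833 > 0.2884, so adding termites raises the average — include it.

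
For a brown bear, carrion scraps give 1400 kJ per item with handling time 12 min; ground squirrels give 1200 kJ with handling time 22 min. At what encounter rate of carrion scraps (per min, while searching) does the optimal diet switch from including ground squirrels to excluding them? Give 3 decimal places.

The zero-one rule: include ground squirrels iff E₂/h₂ > λE₁/(1+λh₁). Equality gives the switch point.
λE₁h₂ = E₂ + λE₂h₁ ⇒ λ = E₂/(E₁h₂ − E₂h₁) = 1200/(3.08e+04 − 1.44e+04) = 0.07317 per min.

0.073 per min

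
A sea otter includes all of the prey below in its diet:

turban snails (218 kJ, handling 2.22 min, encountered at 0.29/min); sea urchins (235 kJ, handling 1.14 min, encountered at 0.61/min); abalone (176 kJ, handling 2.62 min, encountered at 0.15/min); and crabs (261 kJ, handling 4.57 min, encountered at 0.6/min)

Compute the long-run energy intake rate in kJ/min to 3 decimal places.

R = (0.29×218 + 0.61×235 + 0.15×176 + 0.6×261) / (1 + 0.29×2.22 + 0.61×1.14 + 0.15×2.62 + 0.6×4.57) = 389.6/5.474 = 71.16 kJ/min.

71.165 kJ/min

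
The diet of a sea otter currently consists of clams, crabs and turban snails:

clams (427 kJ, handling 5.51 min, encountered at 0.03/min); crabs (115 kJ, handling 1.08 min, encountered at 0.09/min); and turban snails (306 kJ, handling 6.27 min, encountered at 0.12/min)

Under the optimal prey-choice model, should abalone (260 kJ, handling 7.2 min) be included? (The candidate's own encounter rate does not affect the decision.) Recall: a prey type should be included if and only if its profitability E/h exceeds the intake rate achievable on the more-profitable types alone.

Yes

On clams, crabs and turban snails alone, R = ΣλE/(1+Σλh) = 59.88/2.015 = 29.72 kJ/min.
abalone: E/h = 260/7.2 = 36.11 kJ/min.
36.11 > 29.72, so adding abalone raises the average — include it.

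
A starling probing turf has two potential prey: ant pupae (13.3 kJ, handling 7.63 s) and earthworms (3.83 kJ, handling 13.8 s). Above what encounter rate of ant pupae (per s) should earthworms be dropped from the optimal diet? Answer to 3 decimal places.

At the threshold, the rate on ant pupae alone equals the profitability of earthworms: λ·13.3/(1 + λ·7.63) = 3.83/13.8 = 0.2775.
Rearranging, λ(13.3 − 0.2775×7.63) = 0.2775, so λ = 0.2775/11.18 = 0.02482 per s.

0.025 per s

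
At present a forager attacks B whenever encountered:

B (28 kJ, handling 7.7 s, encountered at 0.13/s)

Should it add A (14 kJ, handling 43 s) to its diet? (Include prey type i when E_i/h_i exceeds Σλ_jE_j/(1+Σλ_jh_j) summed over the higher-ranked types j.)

On B alone, R = ΣλE/(1+Σλh) = 3.64/2.001 = 1.819 kJ/s.
Profitability of A: 14/43 = 0.3256 kJ/s.
0.3256 < 1.819, so adding A would lower the average — exclude it.

No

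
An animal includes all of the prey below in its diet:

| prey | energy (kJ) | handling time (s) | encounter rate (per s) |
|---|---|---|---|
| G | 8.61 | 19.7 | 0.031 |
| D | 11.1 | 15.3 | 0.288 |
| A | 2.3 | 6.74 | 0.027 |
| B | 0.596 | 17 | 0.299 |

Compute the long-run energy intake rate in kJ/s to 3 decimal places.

R = (0.031×8.61 + 0.288×11.1 + 0.027×2.3 + 0.299×0.596) / (1 + 0.031×19.7 + 0.288×15.3 + 0.027×6.74 + 0.299×17) = 3.704/11.28 = 0.3283 kJ/s.

0.328 kJ/s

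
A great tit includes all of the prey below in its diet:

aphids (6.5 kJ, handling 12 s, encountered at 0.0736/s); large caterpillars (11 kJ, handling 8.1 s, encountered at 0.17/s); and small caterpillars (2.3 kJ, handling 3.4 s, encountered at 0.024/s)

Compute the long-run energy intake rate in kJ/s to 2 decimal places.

0.72 kJ/s

R = (0.0736×6.5 + 0.17×11 + 0.024×2.3) / (1 + 0.0736×12 + 0.17×8.1 + 0.024×3.4) = 2.404/3.342 = 0.7193 kJ/s.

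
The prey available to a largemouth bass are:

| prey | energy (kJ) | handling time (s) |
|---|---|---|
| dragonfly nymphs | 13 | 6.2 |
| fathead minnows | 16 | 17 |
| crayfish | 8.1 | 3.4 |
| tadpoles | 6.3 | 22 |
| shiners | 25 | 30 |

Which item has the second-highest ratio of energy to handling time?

Profitability E/h (kJ/s): dragonfly nymphs = 13/6.2 = 2.1, fathead minnows = 16/17 = 0.941, crayfish = 8.1/3.4 = 2.38, tadpoles = 6.3/22 = 0.286, shiners = 25/30 = 0.833.
Ranked: crayfish > dragonfly nymphs > fathead minnows > shiners > tadpoles.

dragonfly nymphs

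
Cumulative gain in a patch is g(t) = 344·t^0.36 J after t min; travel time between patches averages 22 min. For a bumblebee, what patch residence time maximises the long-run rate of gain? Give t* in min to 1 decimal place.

Optimal t* satisfies g'(t*) = g(t*)/(T + t*).
g'(t) = 0.36·344·t^-0.64. Setting 0.36·344·t^-0.64 = 344·t^0.36/(22+t) gives 0.36(22+t) = t, so 0.64·t = 0.36×22.
t* = 0.36×22/0.64 = 12.38 min.

12.4 min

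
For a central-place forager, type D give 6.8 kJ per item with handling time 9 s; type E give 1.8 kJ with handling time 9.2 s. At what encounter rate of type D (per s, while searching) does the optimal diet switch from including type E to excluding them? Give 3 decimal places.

0.039 per s

Drop type E once their profitability E₂/h₂ falls below the rate achievable on type D alone: E₂/h₂ = λE₁/(1 + λh₁).
Solve for λ: λE₁h₂ = E₂(1 + λh₁) → λ(E₁h₂ − E₂h₁) = E₂ → λ = E₂/(E₁h₂ − E₂h₁).
λ = 1.8/(6.8×9.2 − 1.8×9) = 1.8/46.36 = 0.03883 per s.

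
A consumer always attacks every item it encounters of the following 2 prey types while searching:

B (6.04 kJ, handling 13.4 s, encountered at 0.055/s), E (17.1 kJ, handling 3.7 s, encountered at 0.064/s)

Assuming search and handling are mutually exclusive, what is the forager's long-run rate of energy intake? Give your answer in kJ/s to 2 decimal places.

R = (0.055×6.04 + 0.064×17.1) / (1 + 0.055×13.4 + 0.064×3.7) = 1.427/1.974 = 0.7228 kJ/s.

0.72 kJ/s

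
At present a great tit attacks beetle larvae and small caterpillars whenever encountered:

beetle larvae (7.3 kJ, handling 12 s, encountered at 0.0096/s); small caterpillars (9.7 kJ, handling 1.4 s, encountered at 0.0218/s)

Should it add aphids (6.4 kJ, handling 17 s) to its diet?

Current rate: (0.0096×7.3 + 0.0218×9.7)/(1 + 0.0096×12 + 0.0218×1.4) = 0.2457 kJ/s.
aphids: E/h = 6.4/17 = 0.3765 kJ/s.
Since 0.3765 > R, including aphids increases the long-run rate.

Yes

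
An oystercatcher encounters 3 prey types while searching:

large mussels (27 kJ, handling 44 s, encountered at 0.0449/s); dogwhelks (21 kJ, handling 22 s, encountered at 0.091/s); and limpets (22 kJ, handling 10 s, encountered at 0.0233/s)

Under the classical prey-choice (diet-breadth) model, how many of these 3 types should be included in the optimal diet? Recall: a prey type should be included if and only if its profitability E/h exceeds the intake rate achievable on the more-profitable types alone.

Profitabilities (E/h, kJ/s): limpets 2.2, dogwhelks 0.955, large mussels 0.614. Add prey in this order while the next type's profitability exceeds the intake rate on those already taken.
Rate on top 1: 0.4157. dogwhelks: 0.955 > 0.4157 → include.
Rate on top 2: 0.7492. large mussels: 0.614 < 0.7492 → exclude; stop.
Optimal diet: limpets, dogwhelks — 2 of 3 types.

2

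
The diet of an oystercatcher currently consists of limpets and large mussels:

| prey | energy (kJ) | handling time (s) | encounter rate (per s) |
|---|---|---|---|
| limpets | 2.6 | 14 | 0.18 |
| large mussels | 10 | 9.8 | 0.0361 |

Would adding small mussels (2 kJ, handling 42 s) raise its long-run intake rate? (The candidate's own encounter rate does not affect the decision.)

On limpets and large mussels alone, R = ΣλE/(1+Σλh) = 0.829/3.874 = 0.214 kJ/s.
small mussels: E/h = 2/42 = 0.04762 kJ/s.
0.04762 < 0.214, so adding small mussels would lower the average — exclude it.

No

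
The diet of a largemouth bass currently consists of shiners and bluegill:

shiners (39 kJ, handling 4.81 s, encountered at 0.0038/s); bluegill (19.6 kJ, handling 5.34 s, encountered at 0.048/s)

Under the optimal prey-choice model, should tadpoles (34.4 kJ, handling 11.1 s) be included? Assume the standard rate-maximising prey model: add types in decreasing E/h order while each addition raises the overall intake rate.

Yes

On shiners and bluegill alone, R = ΣλE/(1+Σλh) = 1.089/1.275 = 0.8544 kJ/s.
Profitability of tadpoles: 34.4/11.1 = 3.099 kJ/s.
3.099 > 0.8544, so adding tadpoles raises the average — include it.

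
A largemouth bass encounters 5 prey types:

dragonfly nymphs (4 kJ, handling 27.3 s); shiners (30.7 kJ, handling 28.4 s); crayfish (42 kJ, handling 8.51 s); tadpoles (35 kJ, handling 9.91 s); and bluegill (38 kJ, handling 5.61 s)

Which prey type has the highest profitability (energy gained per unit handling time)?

In descending order of E/h:
bluegill: 38/5.61 = 6.77 kJ/s
crayfish: 42/8.51 = 4.94 kJ/s
tadpoles: 35/9.91 = 3.53 kJ/s
shiners: 30.7/28.4 = 1.08 kJ/s
dragonfly nymphs: 4/27.3 = 0.147 kJ/s

bluegill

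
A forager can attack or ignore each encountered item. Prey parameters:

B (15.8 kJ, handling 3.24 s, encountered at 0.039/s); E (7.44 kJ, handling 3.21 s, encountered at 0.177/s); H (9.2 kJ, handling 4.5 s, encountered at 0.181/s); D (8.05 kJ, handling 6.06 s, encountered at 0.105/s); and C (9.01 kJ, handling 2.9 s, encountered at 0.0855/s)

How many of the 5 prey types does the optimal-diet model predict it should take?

4

Profitabilities (E/h, kJ/s): B 4.88, C 3.11, E 2.32, H 2.04, D 1.33. Add prey in this order while the next type's profitability exceeds the intake rate on those already taken.
Rate on top 1: 0.5471. C: 3.11 > 0.5471 → include.
Rate on top 2: 1.009. E: 2.32 > 1.009 → include.
Rate on top 3: 1.392. H: 2.04 > 1.392 → include.
Rate on top 4: 1.585. D: 1.33 < 1.585 → exclude; stop.
Optimal diet: B, C, E, H — 4 of 5 types.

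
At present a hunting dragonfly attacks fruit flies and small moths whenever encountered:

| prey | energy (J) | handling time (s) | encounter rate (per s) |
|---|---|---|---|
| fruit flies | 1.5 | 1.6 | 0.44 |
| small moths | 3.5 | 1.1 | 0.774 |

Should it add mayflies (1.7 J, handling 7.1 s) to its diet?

No

Intake rate on the current diet: R = (0.44×1.5 + 0.774×3.5) / (1 + 0.44×1.6 + 0.774×1.1) = 3.369/2.555 = 1.318 J/s.
Profitability of mayflies: 1.7/7.1 = 0.2394 J/s.
Since 0.2394 < R, time spent handling mayflies is better spent searching.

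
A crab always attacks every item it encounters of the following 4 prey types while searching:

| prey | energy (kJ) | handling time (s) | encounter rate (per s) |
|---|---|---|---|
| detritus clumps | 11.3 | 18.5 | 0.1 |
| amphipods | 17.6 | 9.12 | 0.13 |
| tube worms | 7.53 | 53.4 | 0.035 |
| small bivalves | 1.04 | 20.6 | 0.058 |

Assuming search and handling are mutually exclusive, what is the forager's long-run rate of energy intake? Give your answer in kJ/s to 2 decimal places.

0.53 kJ/s

R = Σλ_iE_i / (1 + Σλ_ih_i)
Numerator: 0.1×11.3 + 0.13×17.6 + 0.035×7.53 + 0.058×1.04 = 3.742
Denominator: 1 + 0.1×18.5 + 0.13×9.12 + 0.035×53.4 + 0.058×20.6 = 7.099
R = 3.742/7.099 = 0.5271 kJ/s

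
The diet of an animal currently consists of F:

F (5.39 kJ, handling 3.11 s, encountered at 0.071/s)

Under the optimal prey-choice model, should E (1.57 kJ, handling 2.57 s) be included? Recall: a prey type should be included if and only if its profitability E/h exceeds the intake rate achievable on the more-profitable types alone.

Yes

On F alone, R = ΣλE/(1+Σλh) = 0.3827/1.221 = 0.3135 kJ/s.
E: E/h = 1.57/2.57 = 0.6109 kJ/s.
0.6109 > 0.3135, so adding E raises the average — include it.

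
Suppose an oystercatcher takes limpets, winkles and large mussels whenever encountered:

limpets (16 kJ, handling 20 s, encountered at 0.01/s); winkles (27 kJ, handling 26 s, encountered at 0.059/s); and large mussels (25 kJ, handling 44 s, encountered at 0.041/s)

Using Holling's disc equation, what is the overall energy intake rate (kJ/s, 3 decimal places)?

0.612 kJ/s

R = Σλ_iE_i / (1 + Σλ_ih_i)
Numerator: 0.01×16 + 0.059×27 + 0.041×25 = 2.778
Denominator: 1 + 0.01×20 + 0.059×26 + 0.041×44 = 4.538
R = 2.778/4.538 = 0.6122 kJ/s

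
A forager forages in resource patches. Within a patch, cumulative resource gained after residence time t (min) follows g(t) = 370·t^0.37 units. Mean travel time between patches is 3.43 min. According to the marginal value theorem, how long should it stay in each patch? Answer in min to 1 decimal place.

2.0 min

Optimal t* satisfies g'(t*) = g(t*)/(T + t*).
g'(t) = 0.37·370·t^-0.63. Setting 0.37·370·t^-0.63 = 370·t^0.37/(3.43+t) gives 0.37(3.43+t) = t, so 0.63·t = 0.37×3.43.
t* = 0.37×3.43/0.63 = 2.014 min.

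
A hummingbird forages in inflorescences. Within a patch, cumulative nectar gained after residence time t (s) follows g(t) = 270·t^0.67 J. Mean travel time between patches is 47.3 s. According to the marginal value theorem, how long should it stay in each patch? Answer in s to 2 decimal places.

96.03 s

By the marginal value theorem, leave when the instantaneous gain rate g'(t) equals the habitat-wide average g(t)/(T + t).
g'(t) = 0.67·270·t^-0.33. Setting 0.67·270·t^-0.33 = 270·t^0.67/(47.3+t) gives 0.67(47.3+t) = t, so 0.33·t = 0.67×47.3.
t* = 0.67×47.3/0.33 = 96.03 s.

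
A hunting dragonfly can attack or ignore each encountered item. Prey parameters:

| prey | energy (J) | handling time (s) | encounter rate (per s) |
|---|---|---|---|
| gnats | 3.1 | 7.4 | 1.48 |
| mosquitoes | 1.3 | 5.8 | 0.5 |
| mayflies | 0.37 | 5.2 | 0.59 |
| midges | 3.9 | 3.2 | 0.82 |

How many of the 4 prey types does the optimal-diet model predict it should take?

E/h in descending order: midges 1.22, gnats 0.419, mosquitoes 0.224, mayflies 0.0712 J/s. The optimal diet is the largest prefix of this list for which every included type satisfies E_i/h_i > R on the types above it.
Rate on top 1: 0.8825. gnats: 0.419 < 0.8825 → exclude; stop.
Optimal diet: midges — 1 of 4 types.

1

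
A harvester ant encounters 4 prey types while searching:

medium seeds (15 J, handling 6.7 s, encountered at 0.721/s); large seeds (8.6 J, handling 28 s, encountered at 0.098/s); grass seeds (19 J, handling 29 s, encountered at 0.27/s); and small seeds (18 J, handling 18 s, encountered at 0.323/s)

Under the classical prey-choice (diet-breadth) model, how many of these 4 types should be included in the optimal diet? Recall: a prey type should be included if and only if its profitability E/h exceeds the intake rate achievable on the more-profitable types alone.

E/h in descending order: medium seeds 2.24, small seeds 1, grass seeds 0.655, large seeds 0.307 J/s. The optimal diet is the largest prefix of this list for which every included type satisfies E_i/h_i > R on the types above it.
Rate on top 1: 1.855. small seeds: 1 < 1.855 → exclude; stop.
Optimal diet: medium seeds — 1 of 4 types.

1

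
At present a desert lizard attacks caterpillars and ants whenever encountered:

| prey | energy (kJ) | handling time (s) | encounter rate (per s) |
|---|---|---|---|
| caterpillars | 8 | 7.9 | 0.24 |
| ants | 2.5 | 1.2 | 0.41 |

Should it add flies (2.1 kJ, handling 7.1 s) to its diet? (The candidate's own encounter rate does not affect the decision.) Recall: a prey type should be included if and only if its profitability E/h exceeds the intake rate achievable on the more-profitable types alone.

Intake rate on the current diet: R = (0.24×8 + 0.41×2.5) / (1 + 0.24×7.9 + 0.41×1.2) = 2.945/3.388 = 0.8692 kJ/s.
Profitability of flies: 2.1/7.1 = 0.2958 kJ/s.
Since 0.2958 < R, time spent handling flies is better spent searching.

No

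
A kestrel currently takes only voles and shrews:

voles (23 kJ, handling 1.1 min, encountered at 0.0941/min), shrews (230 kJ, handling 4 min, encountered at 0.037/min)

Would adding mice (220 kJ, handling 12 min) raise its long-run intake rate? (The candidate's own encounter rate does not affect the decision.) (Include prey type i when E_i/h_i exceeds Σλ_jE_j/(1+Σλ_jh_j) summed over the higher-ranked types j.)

On voles and shrews alone, R = ΣλE/(1+Σλh) = 10.67/1.252 = 8.529 kJ/min.
mice: E/h = 220/12 = 18.33 kJ/min.
Since 18.33 > R, including mice increases the long-run rate.

Yes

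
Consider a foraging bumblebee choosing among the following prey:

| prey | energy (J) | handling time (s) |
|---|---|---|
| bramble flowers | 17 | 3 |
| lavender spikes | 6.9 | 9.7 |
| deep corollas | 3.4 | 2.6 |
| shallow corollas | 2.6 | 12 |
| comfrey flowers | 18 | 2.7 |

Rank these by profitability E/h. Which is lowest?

In descending order of E/h:
comfrey flowers: 18/2.7 = 6.67 J/s
bramble flowers: 17/3 = 5.67 J/s
deep corollas: 3.4/2.6 = 1.31 J/s
lavender spikes: 6.9/9.7 = 0.711 J/s
shallow corollas: 2.6/12 = 0.217 J/s

shallow corollas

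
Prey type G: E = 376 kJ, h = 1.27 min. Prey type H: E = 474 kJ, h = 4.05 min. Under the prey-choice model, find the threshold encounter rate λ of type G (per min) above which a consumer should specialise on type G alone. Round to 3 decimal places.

Drop type H once their profitability E₂/h₂ falls below the rate achievable on type G alone: E₂/h₂ = λE₁/(1 + λh₁).
Solve for λ: λE₁h₂ = E₂(1 + λh₁) → λ(E₁h₂ − E₂h₁) = E₂ → λ = E₂/(E₁h₂ − E₂h₁).
λ = 474/(376×4.05 − 474×1.27) = 474/920.8 = 0.5148 per min.

0.515 per min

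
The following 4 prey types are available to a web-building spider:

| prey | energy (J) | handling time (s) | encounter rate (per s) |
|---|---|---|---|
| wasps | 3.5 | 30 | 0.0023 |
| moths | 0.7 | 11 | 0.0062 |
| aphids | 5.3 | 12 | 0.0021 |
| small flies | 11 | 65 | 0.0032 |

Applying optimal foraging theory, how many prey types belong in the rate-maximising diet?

4

Profitabilities (E/h, J/s): aphids 0.442, small flies 0.169, wasps 0.117, moths 0.0636. Add prey in this order while the next type's profitability exceeds the intake rate on those already taken.
Rate on top 1: 0.01086. small flies: 0.169 > 0.01086 → include.
Rate on top 2: 0.03757. wasps: 0.117 > 0.03757 → include.
Rate on top 3: 0.04176. moths: 0.0636 > 0.04176 → include.
Optimal diet: aphids, small flies, wasps, moths — 4 of 4 types.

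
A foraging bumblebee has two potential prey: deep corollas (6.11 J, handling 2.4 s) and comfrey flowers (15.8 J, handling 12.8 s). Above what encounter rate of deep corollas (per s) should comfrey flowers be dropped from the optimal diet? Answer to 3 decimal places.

0.392 per s

At the threshold, the rate on deep corollas alone equals the profitability of comfrey flowers: λ·6.11/(1 + λ·2.4) = 15.8/12.8 = 1.234.
Rearranging, λ(6.11 − 1.234×2.4) = 1.234, so λ = 1.234/3.148 = 0.3922 per s.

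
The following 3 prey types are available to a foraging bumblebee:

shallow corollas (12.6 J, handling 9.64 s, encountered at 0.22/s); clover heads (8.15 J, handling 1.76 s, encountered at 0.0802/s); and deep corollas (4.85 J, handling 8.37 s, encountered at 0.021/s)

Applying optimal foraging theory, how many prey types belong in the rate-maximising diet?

2

Profitabilities (E/h, J/s): clover heads 4.63, shallow corollas 1.31, deep corollas 0.579. Add prey in this order while the next type's profitability exceeds the intake rate on those already taken.
Rate on top 1: 0.5728. shallow corollas: 1.31 > 0.5728 → include.
Rate on top 2: 1.05. deep corollas: 0.579 < 1.05 → exclude; stop.
Optimal diet: clover heads, shallow corollas — 2 of 3 types.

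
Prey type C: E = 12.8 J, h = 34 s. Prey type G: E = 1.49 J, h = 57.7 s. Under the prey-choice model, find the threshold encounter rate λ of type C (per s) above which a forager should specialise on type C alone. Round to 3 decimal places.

0.002 per s

At the threshold, the rate on type C alone equals the profitability of type G: λ·12.8/(1 + λ·34) = 1.49/57.7 = 0.02582.
Rearranging, λ(12.8 − 0.02582×34) = 0.02582, so λ = 0.02582/11.92 = 0.002166 per s.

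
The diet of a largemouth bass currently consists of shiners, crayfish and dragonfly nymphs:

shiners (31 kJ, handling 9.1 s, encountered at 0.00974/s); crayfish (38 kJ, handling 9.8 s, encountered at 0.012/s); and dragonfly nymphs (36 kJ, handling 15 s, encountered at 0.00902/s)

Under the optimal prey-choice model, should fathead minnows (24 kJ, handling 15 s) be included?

Intake rate on the current diet: R = (0.00974×31 + 0.012×38 + 0.00902×36) / (1 + 0.00974×9.1 + 0.012×9.8 + 0.00902×15) = 1.083/1.342 = 0.807 kJ/s.
fathead minnows: E/h = 24/15 = 1.6 kJ/s.
Since 1.6 > R, including fathead minnows increases the long-run rate.

Yes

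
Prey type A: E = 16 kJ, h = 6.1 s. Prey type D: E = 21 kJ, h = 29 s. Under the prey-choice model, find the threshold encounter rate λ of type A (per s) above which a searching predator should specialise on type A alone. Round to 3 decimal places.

0.063 per s

The zero-one rule: include type D iff E₂/h₂ > λE₁/(1+λh₁). Equality gives the switch point.
λE₁h₂ = E₂ + λE₂h₁ ⇒ λ = E₂/(E₁h₂ − E₂h₁) = 21/(464 − 128.1) = 0.06252 per s.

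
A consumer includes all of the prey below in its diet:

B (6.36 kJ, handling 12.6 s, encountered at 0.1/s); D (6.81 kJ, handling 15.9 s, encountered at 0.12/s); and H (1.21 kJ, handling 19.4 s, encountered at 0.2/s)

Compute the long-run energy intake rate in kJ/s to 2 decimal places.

R = (0.1×6.36 + 0.12×6.81 + 0.2×1.21) / (1 + 0.1×12.6 + 0.12×15.9 + 0.2×19.4) = 1.695/8.048 = 0.2106 kJ/s.

0.21 kJ/s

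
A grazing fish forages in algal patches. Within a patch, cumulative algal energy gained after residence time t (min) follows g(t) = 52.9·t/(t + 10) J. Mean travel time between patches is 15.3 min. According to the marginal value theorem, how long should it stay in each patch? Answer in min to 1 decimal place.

12.4 min

By the marginal value theorem, leave when the instantaneous gain rate g'(t) equals the habitat-wide average g(t)/(T + t).
g'(t) = 52.9·10/(t + 10)². Setting 52.9·10/(t+10)² = 52.9t/[(t+10)(15.3+t)] gives 10(15.3+t) = t(t+10), so t² = 10×15.3 = 153.
t* = √153 = 12.37 min.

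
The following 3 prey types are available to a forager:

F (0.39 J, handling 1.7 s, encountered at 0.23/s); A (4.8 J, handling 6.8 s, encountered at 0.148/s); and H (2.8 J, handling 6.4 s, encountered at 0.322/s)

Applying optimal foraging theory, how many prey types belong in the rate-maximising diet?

2

E/h in descending order: A 0.706, H 0.437, F 0.229 J/s. The optimal diet is the largest prefix of this list for which every included type satisfies E_i/h_i > R on the types above it.
Rate on top 1: 0.3541. H: 0.437 > 0.3541 → include.
Rate on top 2: 0.3963. F: 0.229 < 0.3963 → exclude; stop.
Optimal diet: A, H — 2 of 3 types.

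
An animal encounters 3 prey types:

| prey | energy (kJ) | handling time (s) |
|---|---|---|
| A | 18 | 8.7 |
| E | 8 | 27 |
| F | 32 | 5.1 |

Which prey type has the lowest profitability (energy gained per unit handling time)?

Profitability E/h (kJ/s): A = 18/8.7 = 2.07, E = 8/27 = 0.296, F = 32/5.1 = 6.27.
Ranked: F > A > E.

E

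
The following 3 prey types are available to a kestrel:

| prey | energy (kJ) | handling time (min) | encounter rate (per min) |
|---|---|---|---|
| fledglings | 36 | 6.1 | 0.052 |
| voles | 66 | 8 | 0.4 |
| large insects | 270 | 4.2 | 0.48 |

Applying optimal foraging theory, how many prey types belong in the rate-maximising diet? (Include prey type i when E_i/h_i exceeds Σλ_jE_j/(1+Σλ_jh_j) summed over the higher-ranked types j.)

1

Rank by E/h (kJ/min): large insects 64.3, voles 8.25, fledglings 5.9. Include each in turn until the next type's E/h falls below the running intake rate.
Rate on top 1: 42.97. voles: 8.25 < 42.97 → exclude; stop.
Optimal diet: large insects — 1 of 3 types.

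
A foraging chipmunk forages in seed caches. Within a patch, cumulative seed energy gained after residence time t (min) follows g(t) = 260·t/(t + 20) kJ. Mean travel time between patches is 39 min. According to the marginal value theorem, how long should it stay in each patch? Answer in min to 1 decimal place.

Maximise g(t)/(T+t): set derivative to zero → g'(t)(T+t) = g(t).
g'(t) = 260·20/(t + 20)². Setting 260·20/(t+20)² = 260t/[(t+20)(39+t)] gives 20(39+t) = t(t+20), so t² = 20×39 = 780.
t* = √780 = 27.93 min.

27.9 min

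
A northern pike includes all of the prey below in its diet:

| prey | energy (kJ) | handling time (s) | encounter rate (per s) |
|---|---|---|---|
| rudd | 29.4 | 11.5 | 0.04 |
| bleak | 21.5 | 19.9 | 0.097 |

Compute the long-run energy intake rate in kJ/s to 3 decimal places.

0.962 kJ/s

R = (0.04×29.4 + 0.097×21.5) / (1 + 0.04×11.5 + 0.097×19.9) = 3.261/3.39 = 0.962 kJ/s.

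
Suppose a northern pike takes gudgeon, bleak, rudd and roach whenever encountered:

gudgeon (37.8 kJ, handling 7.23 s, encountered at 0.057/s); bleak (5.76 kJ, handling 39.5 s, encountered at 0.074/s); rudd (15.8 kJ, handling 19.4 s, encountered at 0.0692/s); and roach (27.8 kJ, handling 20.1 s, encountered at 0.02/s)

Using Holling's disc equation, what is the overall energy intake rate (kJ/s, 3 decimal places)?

0.696 kJ/s

R = (0.057×37.8 + 0.074×5.76 + 0.0692×15.8 + 0.02×27.8) / (1 + 0.057×7.23 + 0.074×39.5 + 0.0692×19.4 + 0.02×20.1) = 4.23/6.08 = 0.6958 kJ/s.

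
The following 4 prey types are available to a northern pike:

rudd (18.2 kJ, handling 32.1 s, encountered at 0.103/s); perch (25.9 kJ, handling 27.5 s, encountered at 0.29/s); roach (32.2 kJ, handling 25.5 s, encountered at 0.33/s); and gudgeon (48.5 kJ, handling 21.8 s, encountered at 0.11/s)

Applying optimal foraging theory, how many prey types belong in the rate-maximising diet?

1

Rank by E/h (kJ/s): gudgeon 2.22, roach 1.26, perch 0.942, rudd 0.567. Include each in turn until the next type's E/h falls below the running intake rate.
Rate on top 1: 1.57. roach: 1.26 < 1.57 → exclude; stop.
Optimal diet: gudgeon — 1 of 4 types.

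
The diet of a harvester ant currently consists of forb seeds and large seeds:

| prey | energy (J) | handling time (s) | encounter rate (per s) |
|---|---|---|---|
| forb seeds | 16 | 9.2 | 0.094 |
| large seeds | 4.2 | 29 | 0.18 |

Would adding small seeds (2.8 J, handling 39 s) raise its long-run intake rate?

On forb seeds and large seeds alone, R = ΣλE/(1+Σλh) = 2.26/7.085 = 0.319 J/s.
Profitability of small seeds: 2.8/39 = 0.07179 J/s.
0.07179 < 0.319, so adding small seeds would lower the average — exclude it.

No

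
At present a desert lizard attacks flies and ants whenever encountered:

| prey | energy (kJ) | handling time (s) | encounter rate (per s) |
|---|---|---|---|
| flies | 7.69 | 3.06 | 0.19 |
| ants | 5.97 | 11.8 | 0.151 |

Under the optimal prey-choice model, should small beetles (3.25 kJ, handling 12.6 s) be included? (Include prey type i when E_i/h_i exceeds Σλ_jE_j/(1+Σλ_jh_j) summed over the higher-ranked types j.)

On flies and ants alone, R = ΣλE/(1+Σλh) = 2.363/3.363 = 0.7025 kJ/s.
Profitability of small beetles: 3.25/12.6 = 0.2579 kJ/s.
0.2579 < 0.7025, so adding small beetles would lower the average — exclude it.

No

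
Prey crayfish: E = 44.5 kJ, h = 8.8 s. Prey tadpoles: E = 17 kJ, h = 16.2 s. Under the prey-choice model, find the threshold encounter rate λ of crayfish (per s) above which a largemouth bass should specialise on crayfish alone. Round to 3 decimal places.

At the threshold, the rate on crayfish alone equals the profitability of tadpoles: λ·44.5/(1 + λ·8.8) = 17/16.2 = 1.049.
Rearranging, λ(44.5 − 1.049×8.8) = 1.049, so λ = 1.049/35.27 = 0.02976 per s.

0.030 per s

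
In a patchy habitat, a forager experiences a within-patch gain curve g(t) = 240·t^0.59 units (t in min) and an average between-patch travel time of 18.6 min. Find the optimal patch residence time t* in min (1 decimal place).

26.8 min

Maximise g(t)/(T+t): set derivative to zero → g'(t)(T+t) = g(t).
g'(t) = 0.59·240·t^-0.41. Setting 0.59·240·t^-0.41 = 240·t^0.59/(18.6+t) gives 0.59(18.6+t) = t, so 0.41·t = 0.59×18.6.
t* = 0.59×18.6/0.41 = 26.77 min.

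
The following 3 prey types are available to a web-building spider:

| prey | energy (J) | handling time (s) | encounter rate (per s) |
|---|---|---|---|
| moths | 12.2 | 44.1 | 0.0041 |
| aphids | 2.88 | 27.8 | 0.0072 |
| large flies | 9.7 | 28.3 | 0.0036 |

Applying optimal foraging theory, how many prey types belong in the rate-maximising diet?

3

Profitabilities (E/h, J/s): large flies 0.343, moths 0.277, aphids 0.104. Add prey in this order while the next type's profitability exceeds the intake rate on those already taken.
Rate on top 1: 0.03169. moths: 0.277 > 0.03169 → include.
Rate on top 2: 0.06622. aphids: 0.104 > 0.06622 → include.
Optimal diet: large flies, moths, aphids — 3 of 3 types.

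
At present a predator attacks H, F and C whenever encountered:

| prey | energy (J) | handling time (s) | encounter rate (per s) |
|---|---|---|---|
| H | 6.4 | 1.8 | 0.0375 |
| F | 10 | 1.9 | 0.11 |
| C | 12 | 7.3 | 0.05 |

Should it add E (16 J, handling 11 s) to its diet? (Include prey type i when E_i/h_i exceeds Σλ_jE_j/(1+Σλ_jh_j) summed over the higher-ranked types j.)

Yes

On H, F and C alone, R = ΣλE/(1+Σλh) = 1.94/1.641 = 1.182 J/s.
E: E/h = 16/11 = 1.455 J/s.
Since 1.455 > R, including E increases the long-run rate.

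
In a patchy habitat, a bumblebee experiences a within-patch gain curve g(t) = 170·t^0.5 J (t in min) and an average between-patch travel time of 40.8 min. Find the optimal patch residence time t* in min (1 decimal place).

40.8 min

By the marginal value theorem, leave when the instantaneous gain rate g'(t) equals the habitat-wide average g(t)/(T + t).
g'(t) = 0.5·170·t^-0.5. Setting 0.5·170·t^-0.5 = 170·t^0.5/(40.8+t) gives 0.5(40.8+t) = t, so 0.50·t = 0.5×40.8.
t* = 0.5×40.8/0.50 = 40.8 min.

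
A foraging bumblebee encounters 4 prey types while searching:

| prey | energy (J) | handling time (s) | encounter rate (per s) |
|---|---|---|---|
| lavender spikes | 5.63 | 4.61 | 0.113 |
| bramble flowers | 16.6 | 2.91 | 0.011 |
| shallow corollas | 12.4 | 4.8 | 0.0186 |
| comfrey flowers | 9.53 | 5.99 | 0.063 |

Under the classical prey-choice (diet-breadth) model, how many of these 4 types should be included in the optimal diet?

4

E/h in descending order: bramble flowers 5.7, shallow corollas 2.58, comfrey flowers 1.59, lavender spikes 1.22 J/s. The optimal diet is the largest prefix of this list for which every included type satisfies E_i/h_i > R on the types above it.
Rate on top 1: 0.1769. shallow corollas: 2.58 > 0.1769 → include.
Rate on top 2: 0.3685. comfrey flowers: 1.59 > 0.3685 → include.
Rate on top 3: 0.6764. lavender spikes: 1.22 > 0.6764 → include.
Optimal diet: bramble flowers, shallow corollas, comfrey flowers, lavender spikes — 4 of 4 types.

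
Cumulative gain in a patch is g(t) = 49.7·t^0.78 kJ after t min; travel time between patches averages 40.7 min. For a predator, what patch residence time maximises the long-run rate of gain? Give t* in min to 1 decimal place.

Optimal t* satisfies g'(t*) = g(t*)/(T + t*).
g'(t) = 0.78·49.7·t^-0.22. Setting 0.78·49.7·t^-0.22 = 49.7·t^0.78/(40.7+t) gives 0.78(40.7+t) = t, so 0.22·t = 0.78×40.7.
t* = 0.78×40.7/0.22 = 144.3 min.

144.3 min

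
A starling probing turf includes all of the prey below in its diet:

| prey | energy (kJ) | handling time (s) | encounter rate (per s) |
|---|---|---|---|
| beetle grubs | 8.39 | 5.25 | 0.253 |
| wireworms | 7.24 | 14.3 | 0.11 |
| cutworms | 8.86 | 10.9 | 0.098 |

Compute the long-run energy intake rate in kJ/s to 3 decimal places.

0.762 kJ/s

Energy encountered per unit search time: 0.253×8.39 + 0.11×7.24 + 0.098×8.86 = 3.787 kJ/s.
Handling time per unit search time: 0.253×5.25 + 0.11×14.3 + 0.098×10.9 = 3.969.
Rate = 3.787/(1 + 3.969) = 0.7621 kJ/s.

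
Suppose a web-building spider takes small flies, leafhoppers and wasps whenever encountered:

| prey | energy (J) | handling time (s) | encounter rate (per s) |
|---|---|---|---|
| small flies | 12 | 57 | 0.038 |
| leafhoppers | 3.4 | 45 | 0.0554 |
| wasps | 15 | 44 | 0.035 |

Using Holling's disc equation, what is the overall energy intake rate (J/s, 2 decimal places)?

0.16 J/s

R = Σλ_iE_i / (1 + Σλ_ih_i)
Numerator: 0.038×12 + 0.0554×3.4 + 0.035×15 = 1.169
Denominator: 1 + 0.038×57 + 0.0554×45 + 0.035×44 = 7.199
R = 1.169/7.199 = 0.1624 J/s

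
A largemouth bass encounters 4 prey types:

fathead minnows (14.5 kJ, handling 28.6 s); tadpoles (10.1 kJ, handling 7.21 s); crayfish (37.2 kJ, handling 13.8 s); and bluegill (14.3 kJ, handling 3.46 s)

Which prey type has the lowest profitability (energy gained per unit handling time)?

fathead minnows

In descending order of E/h:
bluegill: 14.3/3.46 = 4.13 kJ/s
crayfish: 37.2/13.8 = 2.7 kJ/s
tadpoles: 10.1/7.21 = 1.4 kJ/s
fathead minnows: 14.5/28.6 = 0.507 kJ/s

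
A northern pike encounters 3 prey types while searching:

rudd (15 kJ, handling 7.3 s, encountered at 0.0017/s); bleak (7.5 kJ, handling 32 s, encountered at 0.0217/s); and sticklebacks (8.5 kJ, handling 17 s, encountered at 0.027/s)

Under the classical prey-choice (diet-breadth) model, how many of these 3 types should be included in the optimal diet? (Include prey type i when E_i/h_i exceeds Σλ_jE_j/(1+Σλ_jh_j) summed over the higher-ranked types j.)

3

Profitabilities (E/h, kJ/s): rudd 2.05, sticklebacks 0.5, bleak 0.234. Add prey in this order while the next type's profitability exceeds the intake rate on those already taken.
Rate on top 1: 0.02519. sticklebacks: 0.5 > 0.02519 → include.
Rate on top 2: 0.1733. bleak: 0.234 > 0.1733 → include.
Optimal diet: rudd, sticklebacks, bleak — 3 of 3 types.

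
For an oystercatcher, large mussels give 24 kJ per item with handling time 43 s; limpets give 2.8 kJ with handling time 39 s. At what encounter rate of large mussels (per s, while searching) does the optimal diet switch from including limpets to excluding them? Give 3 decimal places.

At the threshold, the rate on large mussels alone equals the profitability of limpets: λ·24/(1 + λ·43) = 2.8/39 = 0.07179.
Rearranging, λ(24 − 0.07179×43) = 0.07179, so λ = 0.07179/20.91 = 0.003433 per s.

0.003 per s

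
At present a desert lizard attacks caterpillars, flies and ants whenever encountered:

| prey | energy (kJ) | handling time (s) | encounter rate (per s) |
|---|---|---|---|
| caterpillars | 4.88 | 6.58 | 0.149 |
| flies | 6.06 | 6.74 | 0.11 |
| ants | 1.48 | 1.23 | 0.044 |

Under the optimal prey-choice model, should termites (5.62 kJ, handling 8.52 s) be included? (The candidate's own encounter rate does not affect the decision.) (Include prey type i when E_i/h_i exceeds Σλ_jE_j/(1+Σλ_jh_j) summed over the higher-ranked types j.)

Yes

On caterpillars, flies and ants alone, R = ΣλE/(1+Σλh) = 1.459/2.776 = 0.5255 kJ/s.
Profitability of termites: 5.62/8.52 = 0.6596 kJ/s.
0.6596 > 0.5255, so adding termites raises the average — include it.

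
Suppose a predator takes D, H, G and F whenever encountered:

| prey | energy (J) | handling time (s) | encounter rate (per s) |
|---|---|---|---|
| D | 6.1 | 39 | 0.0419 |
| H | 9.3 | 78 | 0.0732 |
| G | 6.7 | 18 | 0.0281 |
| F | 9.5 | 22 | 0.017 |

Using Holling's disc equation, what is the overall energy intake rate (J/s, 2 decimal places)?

0.14 J/s

R = Σλ_iE_i / (1 + Σλ_ih_i)
Numerator: 0.0419×6.1 + 0.0732×9.3 + 0.0281×6.7 + 0.017×9.5 = 1.286
Denominator: 1 + 0.0419×39 + 0.0732×78 + 0.0281×18 + 0.017×22 = 9.223
R = 1.286/9.223 = 0.1394 J/s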